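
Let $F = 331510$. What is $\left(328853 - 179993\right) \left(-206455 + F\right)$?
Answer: $18615687300$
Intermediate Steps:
$\left(328853 - 179993\right) \left(-206455 + F\right) = \left(328853 - 179993\right) \left(-206455 + 331510\right) = 148860 \cdot 125055 = 18615687300$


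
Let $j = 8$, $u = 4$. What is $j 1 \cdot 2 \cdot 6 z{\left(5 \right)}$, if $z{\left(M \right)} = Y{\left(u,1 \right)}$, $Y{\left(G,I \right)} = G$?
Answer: $384$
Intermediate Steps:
$z{\left(M \right)} = 4$
$j 1 \cdot 2 \cdot 6 z{\left(5 \right)} = 8 \cdot 1 \cdot 2 \cdot 6 \cdot 4 = 8 \cdot 2 \cdot 6 \cdot 4 = 8 \cdot 12 \cdot 4 = 96 \cdot 4 = 384$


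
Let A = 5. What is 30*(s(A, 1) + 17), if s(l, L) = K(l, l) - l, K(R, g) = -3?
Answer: 270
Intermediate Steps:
s(l, L) = -3 - l
30*(s(A, 1) + 17) = 30*((-3 - 1*5) + 17) = 30*((-3 - 5) + 17) = 30*(-8 + 17) = 30*9 = 270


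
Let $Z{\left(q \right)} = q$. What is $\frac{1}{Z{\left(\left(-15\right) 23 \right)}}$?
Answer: $- \frac{1}{345} \approx -0.0028986$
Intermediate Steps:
$\frac{1}{Z{\left(\left(-15\right) 23 \right)}} = \frac{1}{\left(-15\right) 23} = \frac{1}{-345} = - \frac{1}{345}$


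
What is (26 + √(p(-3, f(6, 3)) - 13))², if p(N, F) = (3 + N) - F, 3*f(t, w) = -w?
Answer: 664 + 104*I*√3 ≈ 664.0 + 180.13*I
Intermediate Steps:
f(t, w) = -w/3 (f(t, w) = (-w)/3 = -w/3)
p(N, F) = 3 + N - F
(26 + √(p(-3, f(6, 3)) - 13))² = (26 + √((3 - 3 - (-1)*3/3) - 13))² = (26 + √((3 - 3 - 1*(-1)) - 13))² = (26 + √((3 - 3 + 1) - 13))² = (26 + √(1 - 13))² = (26 + √(-12))² = (26 + 2*I*√3)²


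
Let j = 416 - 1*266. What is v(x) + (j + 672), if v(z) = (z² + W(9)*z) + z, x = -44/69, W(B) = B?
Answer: 3885118/4761 ≈ 816.03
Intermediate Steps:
j = 150 (j = 416 - 266 = 150)
x = -44/69 (x = -44*1/69 = -44/69 ≈ -0.63768)
v(z) = z² + 10*z (v(z) = (z² + 9*z) + z = z² + 10*z)
v(x) + (j + 672) = -44*(10 - 44/69)/69 + (150 + 672) = -44/69*646/69 + 822 = -28424/4761 + 822 = 3885118/4761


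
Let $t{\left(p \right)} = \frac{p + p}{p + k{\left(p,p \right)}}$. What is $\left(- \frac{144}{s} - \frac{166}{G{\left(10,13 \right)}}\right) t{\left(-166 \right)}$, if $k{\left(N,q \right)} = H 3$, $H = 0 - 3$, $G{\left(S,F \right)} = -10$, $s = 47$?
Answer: $\frac{1056092}{41125} \approx 25.68$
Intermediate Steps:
$H = -3$ ($H = 0 - 3 = -3$)
$k{\left(N,q \right)} = -9$ ($k{\left(N,q \right)} = \left(-3\right) 3 = -9$)
$t{\left(p \right)} = \frac{2 p}{-9 + p}$ ($t{\left(p \right)} = \frac{p + p}{p - 9} = \frac{2 p}{-9 + p}$)
$\left(- \frac{144}{s} - \frac{166}{G{\left(10,13 \right)}}\right) t{\left(-166 \right)} = \left(- \frac{144}{47} - \frac{166}{-10}\right) 2 \left(-166\right) \frac{1}{-9 - 166} = \left(\left(-144\right) \frac{1}{47} - - \frac{83}{5}\right) 2 \left(-166\right) \frac{1}{-175} = \left(- \frac{144}{47} + \frac{83}{5}\right) 2 \left(-166\right) \left(- \frac{1}{175}\right) = \frac{3181}{235} \cdot \frac{332}{175} = \frac{1056092}{41125}$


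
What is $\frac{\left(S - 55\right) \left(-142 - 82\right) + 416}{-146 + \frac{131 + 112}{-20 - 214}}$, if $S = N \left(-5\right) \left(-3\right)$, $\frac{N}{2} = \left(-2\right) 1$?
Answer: $- \frac{680576}{3823} \approx -178.02$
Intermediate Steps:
$N = -4$ ($N = 2 \left(\left(-2\right) 1\right) = 2 \left(-2\right) = -4$)
$S = -60$ ($S = \left(-4\right) \left(-5\right) \left(-3\right) = 20 \left(-3\right) = -60$)
$\frac{\left(S - 55\right) \left(-142 - 82\right) + 416}{-146 + \frac{131 + 112}{-20 - 214}} = \frac{\left(-60 - 55\right) \left(-142 - 82\right) + 416}{-146 + \frac{131 + 112}{-20 - 214}} = \frac{\left(-115\right) \left(-224\right) + 416}{-146 + \frac{243}{-234}} = \frac{25760 + 416}{-146 + 243 \left(- \frac{1}{234}\right)} = \frac{26176}{-146 - \frac{27}{26}} = \frac{26176}{- \frac{3823}{26}} = 26176 \left(- \frac{26}{3823}\right) = - \frac{680576}{3823}$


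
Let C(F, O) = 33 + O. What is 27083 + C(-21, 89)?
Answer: 27205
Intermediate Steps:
27083 + C(-21, 89) = 27083 + (33 + 89) = 27083 + 122 = 27205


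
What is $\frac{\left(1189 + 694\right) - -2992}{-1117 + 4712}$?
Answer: $\frac{975}{719} \approx 1.3561$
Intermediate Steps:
$\frac{\left(1189 + 694\right) - -2992}{-1117 + 4712} = \frac{1883 + 2992}{3595} = 4875 \cdot \frac{1}{3595} = \frac{975}{719}$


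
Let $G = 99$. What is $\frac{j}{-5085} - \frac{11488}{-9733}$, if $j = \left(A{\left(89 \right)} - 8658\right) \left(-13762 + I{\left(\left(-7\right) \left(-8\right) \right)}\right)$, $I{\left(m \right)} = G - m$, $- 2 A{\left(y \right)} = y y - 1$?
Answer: $- \frac{187198401134}{5499145} \approx -34041.0$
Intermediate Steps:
$A{\left(y \right)} = \frac{1}{2} - \frac{y^{2}}{2}$ ($A{\left(y \right)} = - \frac{y y - 1}{2} = - \frac{y^{2} - 1}{2} = - \frac{-1 + y^{2}}{2} = \frac{1}{2} - \frac{y^{2}}{2}$)
$I{\left(m \right)} = 99 - m$
$j = 173106342$ ($j = \left(\left(\frac{1}{2} - \frac{89^{2}}{2}\right) - 8658\right) \left(-13762 + \left(99 - \left(-7\right) \left(-8\right)\right)\right) = \left(\left(\frac{1}{2} - \frac{7921}{2}\right) - 8658\right) \left(-13762 + \left(99 - 56\right)\right) = \left(-3960 - 8658\right) \left(-13762 + 43\right) = \left(-12618\right) \left(-13719\right) = 173106342$)
$\frac{j}{-5085} - \frac{11488}{-9733} = \frac{173106342}{-5085} - \frac{11488}{-9733} = 173106342 \left(- \frac{1}{5085}\right) - - \frac{11488}{9733} = - \frac{19234038}{565} + \frac{11488}{9733} = - \frac{187198401134}{5499145}$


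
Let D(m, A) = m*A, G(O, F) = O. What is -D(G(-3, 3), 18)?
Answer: 54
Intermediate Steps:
D(m, A) = A*m
-D(G(-3, 3), 18) = -18*(-3) = -1*(-54) = 54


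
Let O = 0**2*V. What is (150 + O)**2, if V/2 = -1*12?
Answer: 22500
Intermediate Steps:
V = -24 (V = 2*(-1*12) = 2*(-12) = -24)
O = 0 (O = 0**2*(-24) = 0*(-24) = 0)
(150 + O)**2 = (150 + 0)**2 = 150**2 = 22500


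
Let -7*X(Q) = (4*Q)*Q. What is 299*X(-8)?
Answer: -76544/7 ≈ -10935.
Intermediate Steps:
X(Q) = -4*Q**2/7 (X(Q) = -4*Q*Q/7 = -4*Q**2/7)
299*X(-8) = 299*(-4/7*(-8)**2) = 299*(-4/7*64) = 299*(-256/7) = -76544/7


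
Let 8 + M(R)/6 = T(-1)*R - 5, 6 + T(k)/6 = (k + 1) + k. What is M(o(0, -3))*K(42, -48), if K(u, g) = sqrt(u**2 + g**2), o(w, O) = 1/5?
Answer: -3852*sqrt(113)/5 ≈ -8189.5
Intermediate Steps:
o(w, O) = 1/5
T(k) = -30 + 12*k (T(k) = -36 + 6*((k + 1) + k) = -36 + 6*((1 + k) + k) = -36 + 6*(1 + 2*k) = -36 + (6 + 12*k) = -30 + 12*k)
K(u, g) = sqrt(g**2 + u**2)
M(R) = -78 - 252*R (M(R) = -48 + 6*((-30 + 12*(-1))*R - 5) = -48 + 6*((-30 - 12)*R - 5) = -48 + 6*(-42*R - 5) = -48 + 6*(-5 - 42*R) = -48 + (-30 - 252*R) = -78 - 252*R)
M(o(0, -3))*K(42, -48) = (-78 - 252*1/5)*sqrt((-48)**2 + 42**2) = (-78 - 252/5)*sqrt(2304 + 1764) = -3852*sqrt(113)/5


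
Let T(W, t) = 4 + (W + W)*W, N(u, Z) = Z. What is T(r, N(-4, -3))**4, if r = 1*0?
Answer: 256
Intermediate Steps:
r = 0
T(W, t) = 4 + 2*W**2 (T(W, t) = 4 + (2*W)*W = 4 + 2*W**2)
T(r, N(-4, -3))**4 = (4 + 2*0**2)**4 = (4 + 2*0)**4 = (4 + 0)**4 = 4**4 = 256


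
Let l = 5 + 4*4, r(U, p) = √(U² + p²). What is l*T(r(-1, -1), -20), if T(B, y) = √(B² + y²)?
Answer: 21*√402 ≈ 421.05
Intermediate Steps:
l = 21 (l = 5 + 16 = 21)
l*T(r(-1, -1), -20) = 21*√((√((-1)² + (-1)²))² + (-20)²) = 21*√((√(1 + 1))² + 400) = 21*√((√2)² + 400) = 21*√(2 + 400) = 21*√402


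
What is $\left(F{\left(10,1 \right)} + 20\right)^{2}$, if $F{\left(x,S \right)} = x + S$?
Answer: $961$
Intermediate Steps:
$F{\left(x,S \right)} = S + x$
$\left(F{\left(10,1 \right)} + 20\right)^{2} = \left(\left(1 + 10\right) + 20\right)^{2} = \left(11 + 20\right)^{2} = 31^{2} = 961$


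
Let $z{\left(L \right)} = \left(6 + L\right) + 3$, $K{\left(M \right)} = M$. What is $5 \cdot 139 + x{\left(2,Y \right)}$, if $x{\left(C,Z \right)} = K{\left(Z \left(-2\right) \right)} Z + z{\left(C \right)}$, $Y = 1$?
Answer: $704$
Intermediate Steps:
$z{\left(L \right)} = 9 + L$
$x{\left(C,Z \right)} = 9 + C - 2 Z^{2}$ ($x{\left(C,Z \right)} = Z \left(-2\right) Z + \left(9 + C\right) = - 2 Z Z + \left(9 + C\right) = - 2 Z^{2} + \left(9 + C\right) = 9 + C - 2 Z^{2}$)
$5 \cdot 139 + x{\left(2,Y \right)} = 5 \cdot 139 + \left(9 + 2 - 2 \cdot 1^{2}\right) = 695 + \left(9 + 2 - 2\right) = 695 + 9 = 704$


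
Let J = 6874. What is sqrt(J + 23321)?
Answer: 3*sqrt(3355) ≈ 173.77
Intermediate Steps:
sqrt(J + 23321) = sqrt(6874 + 23321) = sqrt(30195) = 3*sqrt(3355)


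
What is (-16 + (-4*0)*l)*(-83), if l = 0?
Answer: 1328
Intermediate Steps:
(-16 + (-4*0)*l)*(-83) = (-16 - 4*0*0)*(-83) = (-16 + 0*0)*(-83) = (-16 + 0)*(-83) = -16*(-83) = 1328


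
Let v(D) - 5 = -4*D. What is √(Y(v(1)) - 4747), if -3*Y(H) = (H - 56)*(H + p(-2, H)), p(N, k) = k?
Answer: I*√42393/3 ≈ 68.632*I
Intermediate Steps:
v(D) = 5 - 4*D
Y(H) = -2*H*(-56 + H)/3 (Y(H) = -(H - 56)*(H + H)/3 = -(-56 + H)*2*H/3 = -2*H*(-56 + H)/3)
√(Y(v(1)) - 4747) = √(2*(5 - 4*1)*(56 - (5 - 4*1))/3 - 4747) = √(2*(5 - 4)*(56 - (5 - 4))/3 - 4747) = √((⅔)*1*(56 - 1*1) - 4747) = √((⅔)*1*(56 - 1) - 4747) = √((⅔)*1*55 - 4747) = √(110/3 - 4747) = √(-14131/3) = I*√42393/3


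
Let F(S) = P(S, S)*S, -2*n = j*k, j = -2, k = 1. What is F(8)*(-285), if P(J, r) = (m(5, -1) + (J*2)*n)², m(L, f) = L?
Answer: -1005480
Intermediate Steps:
n = 1 (n = -(-1) = -½*(-2) = 1)
P(J, r) = (5 + 2*J)² (P(J, r) = (5 + (J*2)*1)² = (5 + (2*J)*1)² = (5 + 2*J)²)
F(S) = S*(5 + 2*S)² (F(S) = (5 + 2*S)²*S = S*(5 + 2*S)²)
F(8)*(-285) = (8*(5 + 2*8)²)*(-285) = (8*(5 + 16)²)*(-285) = (8*21²)*(-285) = (8*441)*(-285) = 3528*(-285) = -1005480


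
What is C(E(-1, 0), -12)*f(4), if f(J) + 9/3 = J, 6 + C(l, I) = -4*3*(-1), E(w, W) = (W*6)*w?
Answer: 6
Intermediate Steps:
E(w, W) = 6*W*w (E(w, W) = (6*W)*w = 6*W*w)
C(l, I) = 6 (C(l, I) = -6 - 4*3*(-1) = -6 - 12*(-1) = -6 + 12 = 6)
f(J) = -3 + J
C(E(-1, 0), -12)*f(4) = 6*(-3 + 4) = 6*1 = 6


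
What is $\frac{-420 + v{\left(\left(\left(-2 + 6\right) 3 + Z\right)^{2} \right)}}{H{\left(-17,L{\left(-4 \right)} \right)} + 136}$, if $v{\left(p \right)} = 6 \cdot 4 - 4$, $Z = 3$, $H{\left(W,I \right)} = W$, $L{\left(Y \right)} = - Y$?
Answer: $- \frac{400}{119} \approx -3.3613$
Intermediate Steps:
$v{\left(p \right)} = 20$ ($v{\left(p \right)} = 24 - 4 = 20$)
$\frac{-420 + v{\left(\left(\left(-2 + 6\right) 3 + Z\right)^{2} \right)}}{H{\left(-17,L{\left(-4 \right)} \right)} + 136} = \frac{-420 + 20}{-17 + 136} = - \frac{400}{119}$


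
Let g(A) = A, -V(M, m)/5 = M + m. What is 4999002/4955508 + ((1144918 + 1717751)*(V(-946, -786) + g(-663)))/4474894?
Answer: 4727818546394968/923973875673 ≈ 5116.8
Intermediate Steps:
V(M, m) = -5*M - 5*m (V(M, m) = -5*(M + m) = -5*M - 5*m)
4999002/4955508 + ((1144918 + 1717751)*(V(-946, -786) + g(-663)))/4474894 = 4999002/4955508 + ((1144918 + 1717751)*((-5*(-946) - 5*(-786)) - 663))/4474894 = 4999002*(1/4955508) + (2862669*((4730 + 3930) - 663))*(1/4474894) = 833167/825918 + (2862669*(8660 - 663))*(1/4474894) = 833167/825918 + (2862669*7997)*(1/4474894) = 833167/825918 + 22892763993*(1/4474894) = 833167/825918 + 22892763993/4474894 = 4727818546394968/923973875673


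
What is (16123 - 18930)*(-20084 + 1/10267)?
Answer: 578810212589/10267 ≈ 5.6376e+7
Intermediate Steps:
(16123 - 18930)*(-20084 + 1/10267) = -2807*(-20084 + 1/10267) = -2807*(-206202427/10267) = 578810212589/10267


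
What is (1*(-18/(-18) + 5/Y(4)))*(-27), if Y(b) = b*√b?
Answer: -351/8 ≈ -43.875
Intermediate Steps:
Y(b) = b^(3/2)
(1*(-18/(-18) + 5/Y(4)))*(-27) = (1*(-18/(-18) + 5/(4^(3/2))))*(-27) = (1*(-18*(-1/18) + 5/8))*(-27) = (1*(1 + 5*(⅛)))*(-27) = (1*(1 + 5/8))*(-27) = (1*(13/8))*(-27) = (13/8)*(-27) = -351/8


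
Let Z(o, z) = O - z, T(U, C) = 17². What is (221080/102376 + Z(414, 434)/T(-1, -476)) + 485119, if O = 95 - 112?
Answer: 1794133821695/3698333 ≈ 4.8512e+5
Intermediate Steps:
T(U, C) = 289
O = -17
Z(o, z) = -17 - z
(221080/102376 + Z(414, 434)/T(-1, -476)) + 485119 = (221080/102376 + (-17 - 1*434)/289) + 485119 = (221080*(1/102376) + (-17 - 434)*(1/289)) + 485119 = (27635/12797 - 451*1/289) + 485119 = (27635/12797 - 451/289) + 485119 = 2215068/3698333 + 485119 = 1794133821695/3698333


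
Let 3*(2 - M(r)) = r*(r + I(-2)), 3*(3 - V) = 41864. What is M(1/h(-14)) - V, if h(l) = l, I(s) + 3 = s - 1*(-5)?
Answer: 8204755/588 ≈ 13954.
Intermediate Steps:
I(s) = 2 + s (I(s) = -3 + (s - 1*(-5)) = -3 + (s + 5) = -3 + (5 + s) = 2 + s)
V = -41855/3 (V = 3 - ⅓*41864 = 3 - 41864/3 = -41855/3 ≈ -13952.)
M(r) = 2 - r²/3 (M(r) = 2 - r*(r + (2 - 2))/3 = 2 - r*(r + 0)/3 = 2 - r*r/3 = 2 - r²/3)
M(1/h(-14)) - V = (2 - (1/(-14))²/3) - 1*(-41855/3) = (2 - (-1/14)²/3) + 41855/3 = (2 - ⅓*1/196) + 41855/3 = (2 - 1/588) + 41855/3 = 1175/588 + 41855/3 = 8204755/588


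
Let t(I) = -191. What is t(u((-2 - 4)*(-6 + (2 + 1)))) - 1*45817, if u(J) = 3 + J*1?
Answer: -46008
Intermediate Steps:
u(J) = 3 + J
t(u((-2 - 4)*(-6 + (2 + 1)))) - 1*45817 = -191 - 1*45817 = -191 - 45817 = -46008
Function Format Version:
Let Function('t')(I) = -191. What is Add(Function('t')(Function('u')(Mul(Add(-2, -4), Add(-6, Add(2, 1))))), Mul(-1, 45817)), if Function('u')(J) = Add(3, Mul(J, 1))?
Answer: -46008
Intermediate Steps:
Function('u')(J) = Add(3, J)
Add(Function('t')(Function('u')(Mul(Add(-2, -4), Add(-6, Add(2, 1))))), Mul(-1, 45817)) = Add(-191, Mul(-1, 45817)) = Add(-191, -45817) = -46008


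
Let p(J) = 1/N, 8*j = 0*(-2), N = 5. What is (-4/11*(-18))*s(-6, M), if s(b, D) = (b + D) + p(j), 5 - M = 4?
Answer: -1728/55 ≈ -31.418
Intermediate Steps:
M = 1 (M = 5 - 1*4 = 5 - 4 = 1)
j = 0 (j = (0*(-2))/8 = (⅛)*0 = 0)
p(J) = ⅕ (p(J) = 1/5 = 1*(⅕) = ⅕)
s(b, D) = ⅕ + D + b (s(b, D) = (b + D) + ⅕ = (D + b) + ⅕ = ⅕ + D + b)
(-4/11*(-18))*s(-6, M) = (-4/11*(-18))*(⅕ + 1 - 6) = (-4*1/11*(-18))*(-24/5) = -4/11*(-18)*(-24/5) = (72/11)*(-24/5) = -1728/55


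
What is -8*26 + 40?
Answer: -168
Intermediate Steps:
-8*26 + 40 = -208 + 40 = -168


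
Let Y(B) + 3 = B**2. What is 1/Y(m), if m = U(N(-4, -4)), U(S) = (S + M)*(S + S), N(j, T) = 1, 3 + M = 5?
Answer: 1/33 ≈ 0.030303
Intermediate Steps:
M = 2 (M = -3 + 5 = 2)
U(S) = 2*S*(2 + S) (U(S) = (S + 2)*(S + S) = (2 + S)*(2*S) = 2*S*(2 + S))
m = 6 (m = 2*1*(2 + 1) = 2*1*3 = 6)
Y(B) = -3 + B**2
1/Y(m) = 1/(-3 + 6**2) = 1/(-3 + 36) = 1/33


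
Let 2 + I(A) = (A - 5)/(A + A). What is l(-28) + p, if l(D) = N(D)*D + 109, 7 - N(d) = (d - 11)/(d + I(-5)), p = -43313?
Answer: -1257508/29 ≈ -43362.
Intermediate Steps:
I(A) = -2 + (-5 + A)/(2*A) (I(A) = -2 + (A - 5)/(A + A) = -2 + (-5 + A)/((2*A)) = -2 + (-5 + A)*(1/(2*A)) = -2 + (-5 + A)/(2*A))
N(d) = 7 - (-11 + d)/(-1 + d) (N(d) = 7 - (d - 11)/(d + (½)*(-5 - 3*(-5))/(-5)) = 7 - (-11 + d)/(d + (½)*(-⅕)*(-5 + 15)) = 7 - (-11 + d)/(d + (½)*(-⅕)*10) = 7 - (-11 + d)/(d - 1) = 7 - (-11 + d)/(-1 + d))
l(D) = 109 + 2*D*(2 + 3*D)/(-1 + D) (l(D) = (2*(2 + 3*D)/(-1 + D))*D + 109 = 2*D*(2 + 3*D)/(-1 + D) + 109 = 109 + 2*D*(2 + 3*D)/(-1 + D))
l(-28) + p = (-109 + 6*(-28)² + 113*(-28))/(-1 - 28) - 43313 = (-109 + 6*784 - 3164)/(-29) - 43313 = -(-109 + 4704 - 3164)/29 - 43313 = -1/29*1431 - 43313 = -1431/29 - 43313 = -1257508/29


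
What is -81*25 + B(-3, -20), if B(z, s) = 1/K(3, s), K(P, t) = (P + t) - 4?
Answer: -42526/21 ≈ -2025.0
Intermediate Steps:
K(P, t) = -4 + P + t
B(z, s) = 1/(-1 + s) (B(z, s) = 1/(-4 + 3 + s) = 1/(-1 + s))
-81*25 + B(-3, -20) = -81*25 + 1/(-1 - 20) = -2025 + 1/(-21) = -2025 - 1/21 = -42526/21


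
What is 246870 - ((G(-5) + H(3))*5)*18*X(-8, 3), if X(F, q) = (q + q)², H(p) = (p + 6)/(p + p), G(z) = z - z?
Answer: 242010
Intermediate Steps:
G(z) = 0
H(p) = (6 + p)/(2*p) (H(p) = (6 + p)/((2*p)) = (6 + p)*(1/(2*p)) = (6 + p)/(2*p))
X(F, q) = 4*q² (X(F, q) = (2*q)² = 4*q²)
246870 - ((G(-5) + H(3))*5)*18*X(-8, 3) = 246870 - ((0 + (½)*(6 + 3)/3)*5)*18*4*3² = 246870 - ((0 + (½)*(⅓)*9)*5)*18*4*9 = 246870 - ((0 + 3/2)*5)*18*36 = 246870 - ((3/2)*5)*18*36 = 246870 - (15/2)*18*36 = 246870 - 135*36 = 246870 - 1*4860 = 246870 - 4860 = 242010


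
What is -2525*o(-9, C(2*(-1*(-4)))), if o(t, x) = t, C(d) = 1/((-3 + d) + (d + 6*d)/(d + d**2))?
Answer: 22725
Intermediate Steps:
C(d) = 1/(-3 + d + 7*d/(d + d**2)) (C(d) = 1/((-3 + d) + (7*d)/(d + d**2)) = 1/((-3 + d) + 7*d/(d + d**2)) = 1/(-3 + d + 7*d/(d + d**2)))
-2525*o(-9, C(2*(-1*(-4)))) = -2525*(-9) = 22725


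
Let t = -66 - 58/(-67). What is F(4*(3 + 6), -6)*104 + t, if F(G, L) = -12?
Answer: -87980/67 ≈ -1313.1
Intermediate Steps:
t = -4364/67 (t = -66 - 58*(-1)/67 = -66 - 1*(-58/67) = -66 + 58/67 = -4364/67 ≈ -65.134)
F(4*(3 + 6), -6)*104 + t = -12*104 - 4364/67 = -1248 - 4364/67 = -87980/67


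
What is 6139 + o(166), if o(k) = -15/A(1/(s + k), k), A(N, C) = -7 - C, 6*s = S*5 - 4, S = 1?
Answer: 1062062/173 ≈ 6139.1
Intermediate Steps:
s = 1/6 (s = (1*5 - 4)/6 = (5 - 4)/6 = (1/6)*1 = 1/6 ≈ 0.16667)
o(k) = -15/(-7 - k)
6139 + o(166) = 6139 + 15/(7 + 166) = 6139 + 15/173 = 1062062/173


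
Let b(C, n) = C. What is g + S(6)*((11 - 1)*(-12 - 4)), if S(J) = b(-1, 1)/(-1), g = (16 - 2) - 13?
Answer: -159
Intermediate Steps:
g = 1 (g = 14 - 13 = 1)
S(J) = 1 (S(J) = -1/(-1) = -1*(-1) = 1)
g + S(6)*((11 - 1)*(-12 - 4)) = 1 + 1*((11 - 1)*(-12 - 4)) = 1 + 1*(10*(-16)) = 1 + 1*(-160) = 1 - 160 = -159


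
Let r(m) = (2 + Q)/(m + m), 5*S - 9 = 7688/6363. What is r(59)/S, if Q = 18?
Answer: 63630/766469 ≈ 0.083017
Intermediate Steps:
S = 12991/6363 (S = 9/5 + (7688/6363)/5 = 9/5 + (7688*(1/6363))/5 = 9/5 + (⅕)*(7688/6363) = 9/5 + 7688/31815 = 12991/6363 ≈ 2.0416)
r(m) = 10/m (r(m) = (2 + 18)/(m + m) = 20/((2*m)) = 20*(1/(2*m)) = 10/m)
r(59)/S = (10/59)/(12991/6363) = (10*(1/59))*(6363/12991) = (10/59)*(6363/12991) = 63630/766469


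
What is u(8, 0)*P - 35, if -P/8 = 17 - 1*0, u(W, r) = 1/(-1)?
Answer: 101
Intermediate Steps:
u(W, r) = -1
P = -136 (P = -8*(17 - 1*0) = -8*(17 + 0) = -8*17 = -136)
u(8, 0)*P - 35 = -1*(-136) - 35 = 136 - 35 = 101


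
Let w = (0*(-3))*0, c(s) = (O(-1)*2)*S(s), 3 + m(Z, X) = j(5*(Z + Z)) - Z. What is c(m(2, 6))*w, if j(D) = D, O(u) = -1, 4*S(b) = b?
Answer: 0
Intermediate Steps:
S(b) = b/4
m(Z, X) = -3 + 9*Z (m(Z, X) = -3 + (5*(Z + Z) - Z) = -3 + (5*(2*Z) - Z) = -3 + (10*Z - Z) = -3 + 9*Z)
c(s) = -s/2 (c(s) = (-1*2)*(s/4) = -s/2)
w = 0 (w = 0*0 = 0)
c(m(2, 6))*w = -(-3 + 9*2)/2*0 = -(-3 + 18)/2*0 = -1/2*15*0 = -15/2*0 = 0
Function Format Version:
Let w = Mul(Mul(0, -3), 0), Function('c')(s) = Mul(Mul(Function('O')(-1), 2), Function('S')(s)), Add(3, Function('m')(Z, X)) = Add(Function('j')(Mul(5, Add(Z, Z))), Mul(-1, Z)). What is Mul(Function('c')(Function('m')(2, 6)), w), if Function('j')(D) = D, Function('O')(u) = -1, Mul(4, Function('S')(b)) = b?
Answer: 0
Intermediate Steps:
Function('S')(b) = Mul(Rational(1, 4), b)
Function('m')(Z, X) = Add(-3, Mul(9, Z)) (Function('m')(Z, X) = Add(-3, Add(Mul(5, Add(Z, Z)), Mul(-1, Z))) = Add(-3, Add(Mul(5, Mul(2, Z)), Mul(-1, Z))) = Add(-3, Add(Mul(10, Z), Mul(-1, Z))) = Add(-3, Mul(9, Z)))
Function('c')(s) = Mul(Rational(-1, 2), s) (Function('c')(s) = Mul(Mul(-1, 2), Mul(Rational(1, 4), s)) = Mul(-2, Mul(Rational(1, 4), s)) = Mul(Rational(-1, 2), s))
w = 0 (w = Mul(0, 0) = 0)
Mul(Function('c')(Function('m')(2, 6)), w) = Mul(Mul(Rational(-1, 2), Add(-3, Mul(9, 2))), 0) = Mul(Mul(Rational(-1, 2), Add(-3, 18)), 0) = Mul(Mul(Rational(-1, 2), 15), 0) = Mul(Rational(-15, 2), 0) = 0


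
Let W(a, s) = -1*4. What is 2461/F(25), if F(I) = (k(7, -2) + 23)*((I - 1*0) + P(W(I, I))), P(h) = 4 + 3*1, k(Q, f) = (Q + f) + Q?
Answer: 2461/1120 ≈ 2.1973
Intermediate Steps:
k(Q, f) = f + 2*Q
W(a, s) = -4
P(h) = 7 (P(h) = 4 + 3 = 7)
F(I) = 245 + 35*I (F(I) = ((-2 + 2*7) + 23)*((I - 1*0) + 7) = ((-2 + 14) + 23)*((I + 0) + 7) = (12 + 23)*(I + 7) = 35*(7 + I) = 245 + 35*I)
2461/F(25) = 2461/(245 + 35*25) = 2461/(245 + 875) = 2461/1120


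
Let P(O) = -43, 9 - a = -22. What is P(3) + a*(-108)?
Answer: -3391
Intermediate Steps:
a = 31 (a = 9 - 1*(-22) = 9 + 22 = 31)
P(3) + a*(-108) = -43 + 31*(-108) = -43 - 3348 = -3391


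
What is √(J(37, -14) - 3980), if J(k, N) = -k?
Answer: I*√4017 ≈ 63.38*I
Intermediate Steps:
√(J(37, -14) - 3980) = √(-1*37 - 3980) = √(-37 - 3980) = √(-4017) = I*√4017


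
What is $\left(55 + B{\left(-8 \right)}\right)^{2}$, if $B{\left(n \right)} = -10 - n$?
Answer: $2809$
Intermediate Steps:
$\left(55 + B{\left(-8 \right)}\right)^{2} = \left(55 - 2\right)^{2} = 53^{2} = 2809$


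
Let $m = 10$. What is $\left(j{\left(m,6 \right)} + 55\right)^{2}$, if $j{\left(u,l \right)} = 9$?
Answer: $4096$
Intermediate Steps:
$\left(j{\left(m,6 \right)} + 55\right)^{2} = \left(9 + 55\right)^{2} = 64^{2} = 4096$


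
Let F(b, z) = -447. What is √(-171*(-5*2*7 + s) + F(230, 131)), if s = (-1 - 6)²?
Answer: 2*√786 ≈ 56.071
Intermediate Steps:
s = 49 (s = (-7)² = 49)
√(-171*(-5*2*7 + s) + F(230, 131)) = √(-171*(-5*2*7 + 49) - 447) = √(-171*(-10*7 + 49) - 447) = √(-171*(-70 + 49) - 447) = √(-171*(-21) - 447) = √(3591 - 447) = √3144 = 2*√786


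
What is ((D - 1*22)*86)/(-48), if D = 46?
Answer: -43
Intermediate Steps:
((D - 1*22)*86)/(-48) = ((46 - 1*22)*86)/(-48) = ((46 - 22)*86)*(-1/48) = (24*86)*(-1/48) = 2064*(-1/48) = -43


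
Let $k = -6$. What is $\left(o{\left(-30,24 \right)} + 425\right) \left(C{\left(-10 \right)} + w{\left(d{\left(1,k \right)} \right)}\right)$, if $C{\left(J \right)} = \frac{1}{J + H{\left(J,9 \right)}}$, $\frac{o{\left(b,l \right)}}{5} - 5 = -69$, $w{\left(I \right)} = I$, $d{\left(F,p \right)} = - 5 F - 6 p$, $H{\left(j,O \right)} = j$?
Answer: $\frac{12999}{4} \approx 3249.8$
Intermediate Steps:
$d{\left(F,p \right)} = - 6 p - 5 F$
$o{\left(b,l \right)} = -320$ ($o{\left(b,l \right)} = 25 + 5 \left(-69\right) = 25 - 345 = -320$)
$C{\left(J \right)} = \frac{1}{2 J}$ ($C{\left(J \right)} = \frac{1}{J + J} = \frac{1}{2 J}$)
$\left(o{\left(-30,24 \right)} + 425\right) \left(C{\left(-10 \right)} + w{\left(d{\left(1,k \right)} \right)}\right) = \left(-320 + 425\right) \left(\frac{1}{2 \left(-10\right)} - -31\right) = 105 \left(\frac{1}{2} \left(- \frac{1}{10}\right) + \left(36 - 5\right)\right) = 105 \left(- \frac{1}{20} + 31\right) = 105 \cdot \frac{619}{20} = \frac{12999}{4}$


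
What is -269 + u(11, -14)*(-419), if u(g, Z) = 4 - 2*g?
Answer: 7273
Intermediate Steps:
-269 + u(11, -14)*(-419) = -269 + (4 - 2*11)*(-419) = -269 + (4 - 22)*(-419) = -269 - 18*(-419) = -269 + 7542 = 7273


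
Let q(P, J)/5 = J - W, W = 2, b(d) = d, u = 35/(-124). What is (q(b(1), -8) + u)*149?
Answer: -929015/124 ≈ -7492.1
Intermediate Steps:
u = -35/124 (u = 35*(-1/124) = -35/124 ≈ -0.28226)
q(P, J) = -10 + 5*J (q(P, J) = 5*(J - 1*2) = 5*(J - 2) = 5*(-2 + J) = -10 + 5*J)
(q(b(1), -8) + u)*149 = ((-10 + 5*(-8)) - 35/124)*149 = ((-10 - 40) - 35/124)*149 = (-50 - 35/124)*149 = -6235/124*149 = -929015/124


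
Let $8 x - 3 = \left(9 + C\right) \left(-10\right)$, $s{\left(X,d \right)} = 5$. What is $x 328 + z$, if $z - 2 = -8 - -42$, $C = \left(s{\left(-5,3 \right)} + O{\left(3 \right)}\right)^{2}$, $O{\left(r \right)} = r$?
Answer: $-29771$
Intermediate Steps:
$C = 64$ ($C = \left(5 + 3\right)^{2} = 8^{2} = 64$)
$z = 36$ ($z = 2 - -34 = 2 + \left(-8 + 42\right) = 2 + 34 = 36$)
$x = - \frac{727}{8}$ ($x = \frac{3}{8} + \frac{\left(9 + 64\right) \left(-10\right)}{8} = \frac{3}{8} + \frac{73 \left(-10\right)}{8} = \frac{3}{8} + \frac{1}{8} \left(-730\right) = \frac{3}{8} - \frac{365}{4} = - \frac{727}{8} \approx -90.875$)
$x 328 + z = \left(- \frac{727}{8}\right) 328 + 36 = -29807 + 36 = -29771$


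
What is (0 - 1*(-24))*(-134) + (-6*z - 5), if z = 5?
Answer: -3251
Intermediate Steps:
(0 - 1*(-24))*(-134) + (-6*z - 5) = (0 - 1*(-24))*(-134) + (-6*5 - 5) = (0 + 24)*(-134) + (-30 - 5) = 24*(-134) - 35 = -3216 - 35 = -3251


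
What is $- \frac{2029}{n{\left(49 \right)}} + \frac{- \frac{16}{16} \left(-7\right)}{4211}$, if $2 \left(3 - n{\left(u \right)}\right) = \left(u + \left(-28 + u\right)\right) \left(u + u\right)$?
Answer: $\frac{8568108}{14431097} \approx 0.59373$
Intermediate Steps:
$n{\left(u \right)} = 3 - u \left(-28 + 2 u\right)$ ($n{\left(u \right)} = 3 - \frac{\left(u + \left(-28 + u\right)\right) \left(u + u\right)}{2} = 3 - \frac{\left(-28 + 2 u\right) 2 u}{2} = 3 - \frac{2 u \left(-28 + 2 u\right)}{2} = 3 - u \left(-28 + 2 u\right)$)
$- \frac{2029}{n{\left(49 \right)}} + \frac{- \frac{16}{16} \left(-7\right)}{4211} = - \frac{2029}{3 - 2 \cdot 49^{2} + 28 \cdot 49} + \frac{- \frac{16}{16} \left(-7\right)}{4211} = - \frac{2029}{3 - 4802 + 1372} + \left(-16\right) \frac{1}{16} \left(-7\right) \frac{1}{4211} = - \frac{2029}{3 - 4802 + 1372} + \left(-1\right) \left(-7\right) \frac{1}{4211} = - \frac{2029}{-3427} + 7 \cdot \frac{1}{4211} = \left(-2029\right) \left(- \frac{1}{3427}\right) + \frac{7}{4211} = \frac{2029}{3427} + \frac{7}{4211} = \frac{8568108}{14431097}$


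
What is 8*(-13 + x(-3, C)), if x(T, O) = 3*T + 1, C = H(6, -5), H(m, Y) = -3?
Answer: -168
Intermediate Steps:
C = -3
x(T, O) = 1 + 3*T
8*(-13 + x(-3, C)) = 8*(-13 + (1 + 3*(-3))) = 8*(-13 + (1 - 9)) = 8*(-13 - 8) = 8*(-21) = -168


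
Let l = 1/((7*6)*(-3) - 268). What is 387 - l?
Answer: 152479/394 ≈ 387.00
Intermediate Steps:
l = -1/394 (l = 1/(42*(-3) - 268) = 1/(-126 - 268) = 1/(-394) = -1/394 ≈ -0.0025381)
387 - l = 387 - 1*(-1/394) = 387 + 1/394 = 152479/394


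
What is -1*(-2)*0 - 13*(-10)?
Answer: 130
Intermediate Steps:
-1*(-2)*0 - 13*(-10) = 2*0 + 130 = 0 + 130 = 130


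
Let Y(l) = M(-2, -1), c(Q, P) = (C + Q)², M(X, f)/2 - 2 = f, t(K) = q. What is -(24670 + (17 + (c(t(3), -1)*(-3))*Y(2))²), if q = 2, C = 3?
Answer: -42359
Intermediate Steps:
t(K) = 2
M(X, f) = 4 + 2*f
c(Q, P) = (3 + Q)²
Y(l) = 2 (Y(l) = 4 + 2*(-1) = 4 - 2 = 2)
-(24670 + (17 + (c(t(3), -1)*(-3))*Y(2))²) = -(24670 + (17 + ((3 + 2)²*(-3))*2)²) = -(24670 + (17 + (5²*(-3))*2)²) = -(24670 + (17 + (25*(-3))*2)²) = -(24670 + (17 - 75*2)²) = -(24670 + (17 - 150)²) = -(24670 + (-133)²) = -(24670 + 17689) = -1*42359 = -42359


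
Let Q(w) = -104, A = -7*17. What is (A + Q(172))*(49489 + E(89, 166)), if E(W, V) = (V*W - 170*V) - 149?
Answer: -8004362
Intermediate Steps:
A = -119
E(W, V) = -149 - 170*V + V*W (E(W, V) = (-170*V + V*W) - 149 = -149 - 170*V + V*W)
(A + Q(172))*(49489 + E(89, 166)) = (-119 - 104)*(49489 + (-149 - 170*166 + 166*89)) = -223*(49489 + (-149 - 28220 + 14774)) = -223*(49489 - 13595) = -223*35894 = -8004362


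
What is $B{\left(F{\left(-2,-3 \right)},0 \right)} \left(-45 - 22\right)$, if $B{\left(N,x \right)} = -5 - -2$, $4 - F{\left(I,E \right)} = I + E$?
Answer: $201$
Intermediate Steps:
$F{\left(I,E \right)} = 4 - E - I$ ($F{\left(I,E \right)} = 4 - \left(I + E\right) = 4 - \left(E + I\right) = 4 - E - I$)
$B{\left(N,x \right)} = -3$ ($B{\left(N,x \right)} = -5 + 2 = -3$)
$B{\left(F{\left(-2,-3 \right)},0 \right)} \left(-45 - 22\right) = - 3 \left(-45 - 22\right) = \left(-3\right) \left(-67\right) = 201$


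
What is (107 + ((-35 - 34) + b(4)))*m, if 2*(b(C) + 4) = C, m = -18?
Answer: -648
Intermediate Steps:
b(C) = -4 + C/2
(107 + ((-35 - 34) + b(4)))*m = (107 + ((-35 - 34) + (-4 + (1/2)*4)))*(-18) = (107 + (-69 + (-4 + 2)))*(-18) = (107 + (-69 - 2))*(-18) = (107 - 71)*(-18) = 36*(-18) = -648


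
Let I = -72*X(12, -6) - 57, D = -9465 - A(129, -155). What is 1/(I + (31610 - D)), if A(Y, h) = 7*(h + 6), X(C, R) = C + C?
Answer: 1/38247 ≈ 2.6146e-5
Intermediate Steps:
X(C, R) = 2*C
A(Y, h) = 42 + 7*h (A(Y, h) = 7*(6 + h) = 42 + 7*h)
D = -8422 (D = -9465 - (42 + 7*(-155)) = -9465 - (42 - 1085) = -9465 - 1*(-1043) = -9465 + 1043 = -8422)
I = -1785 (I = -144*12 - 57 = -72*24 - 57 = -1728 - 57 = -1785)
1/(I + (31610 - D)) = 1/(-1785 + (31610 - 1*(-8422))) = 1/(-1785 + (31610 + 8422)) = 1/(-1785 + 40032) = 1/38247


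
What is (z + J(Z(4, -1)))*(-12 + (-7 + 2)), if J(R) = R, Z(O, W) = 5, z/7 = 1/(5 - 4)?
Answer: -204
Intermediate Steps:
z = 7 (z = 7/(5 - 4) = 7/1 = 7*1 = 7)
(z + J(Z(4, -1)))*(-12 + (-7 + 2)) = (7 + 5)*(-12 + (-7 + 2)) = 12*(-12 - 5) = 12*(-17) = -204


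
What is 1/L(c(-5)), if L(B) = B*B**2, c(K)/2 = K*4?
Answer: -1/64000 ≈ -1.5625e-5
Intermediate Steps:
c(K) = 8*K (c(K) = 2*(K*4) = 2*(4*K) = 8*K)
L(B) = B**3
1/L(c(-5)) = 1/((8*(-5))**3) = 1/((-40)**3) = 1/(-64000) = -1/64000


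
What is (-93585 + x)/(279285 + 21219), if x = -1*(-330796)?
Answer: 237211/300504 ≈ 0.78938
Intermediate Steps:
x = 330796
(-93585 + x)/(279285 + 21219) = (-93585 + 330796)/(279285 + 21219) = 237211/300504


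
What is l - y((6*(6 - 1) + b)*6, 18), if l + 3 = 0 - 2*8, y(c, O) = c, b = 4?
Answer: -223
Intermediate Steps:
l = -19 (l = -3 + (0 - 2*8) = -3 + (0 - 16) = -3 - 16 = -19)
l - y((6*(6 - 1) + b)*6, 18) = -19 - (6*(6 - 1) + 4)*6 = -19 - (6*5 + 4)*6 = -19 - (30 + 4)*6 = -19 - 34*6 = -19 - 1*204 = -19 - 204 = -223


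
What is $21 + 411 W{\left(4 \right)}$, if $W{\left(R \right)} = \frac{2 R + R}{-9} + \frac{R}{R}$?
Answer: $-116$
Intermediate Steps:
$W{\left(R \right)} = 1 - \frac{R}{3}$ ($W{\left(R \right)} = 3 R \left(- \frac{1}{9}\right) + 1 = - \frac{R}{3} + 1 = 1 - \frac{R}{3}$)
$21 + 411 W{\left(4 \right)} = 21 + 411 \left(1 - \frac{4}{3}\right) = 21 + 411 \left(- \frac{1}{3}\right) = 21 - 137 = -116$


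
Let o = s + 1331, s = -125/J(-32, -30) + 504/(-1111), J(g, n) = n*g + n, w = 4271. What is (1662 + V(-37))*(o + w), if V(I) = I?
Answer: 1880952731125/206646 ≈ 9.1023e+6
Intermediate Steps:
J(g, n) = n + g*n (J(g, n) = g*n + n = n + g*n)
s = -121519/206646 (s = -125*(-1/(30*(1 - 32))) + 504/(-1111) = -125/((-30*(-31))) + 504*(-1/1111) = -125/930 - 504/1111 = -125*1/930 - 504/1111 = -25/186 - 504/1111 = -121519/206646 ≈ -0.58805)
o = 274924307/206646 (o = -121519/206646 + 1331 = 274924307/206646 ≈ 1330.4)
(1662 + V(-37))*(o + w) = (1662 - 37)*(274924307/206646 + 4271) = 1625*(1157509373/206646) = 1880952731125/206646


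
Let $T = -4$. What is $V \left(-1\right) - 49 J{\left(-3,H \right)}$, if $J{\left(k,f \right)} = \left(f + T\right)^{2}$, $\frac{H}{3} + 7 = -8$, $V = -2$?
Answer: $-117647$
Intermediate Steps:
$H = -45$ ($H = -21 + 3 \left(-8\right) = -21 - 24 = -45$)
$J{\left(k,f \right)} = \left(-4 + f\right)^{2}$ ($J{\left(k,f \right)} = \left(f - 4\right)^{2} = \left(-4 + f\right)^{2}$)
$V \left(-1\right) - 49 J{\left(-3,H \right)} = \left(-2\right) \left(-1\right) - 49 \left(-4 - 45\right)^{2} = 2 - 49 \left(-49\right)^{2} = 2 - 117649 = -117647$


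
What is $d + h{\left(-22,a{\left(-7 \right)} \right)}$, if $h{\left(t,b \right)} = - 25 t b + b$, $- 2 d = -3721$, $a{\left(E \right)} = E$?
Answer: $- \frac{3993}{2} \approx -1996.5$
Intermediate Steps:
$d = \frac{3721}{2}$ ($d = \left(- \frac{1}{2}\right) \left(-3721\right) = \frac{3721}{2} \approx 1860.5$)
$h{\left(t,b \right)} = b - 25 b t$ ($h{\left(t,b \right)} = - 25 b t + b = b - 25 b t$)
$d + h{\left(-22,a{\left(-7 \right)} \right)} = \frac{3721}{2} - 7 \left(1 - -550\right) = \frac{3721}{2} - 7 \left(1 + 550\right) = \frac{3721}{2} - 3857 = - \frac{3993}{2}$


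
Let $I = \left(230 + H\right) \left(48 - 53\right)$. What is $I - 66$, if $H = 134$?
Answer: $-1886$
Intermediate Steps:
$I = -1820$ ($I = \left(230 + 134\right) \left(48 - 53\right) = 364 \left(-5\right) = -1820$)
$I - 66 = -1820 - 66 = -1886$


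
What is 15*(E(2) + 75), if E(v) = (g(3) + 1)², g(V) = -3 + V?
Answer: 1140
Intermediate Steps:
E(v) = 1 (E(v) = ((-3 + 3) + 1)² = (0 + 1)² = 1² = 1)
15*(E(2) + 75) = 15*(1 + 75) = 15*76 = 1140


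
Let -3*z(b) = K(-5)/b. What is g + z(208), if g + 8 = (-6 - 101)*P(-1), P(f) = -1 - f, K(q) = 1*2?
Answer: -2497/312 ≈ -8.0032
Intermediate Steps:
K(q) = 2
g = -8 (g = -8 + (-6 - 101)*(-1 - 1*(-1)) = -8 - 107*(-1 + 1) = -8 - 107*0 = -8 + 0 = -8)
z(b) = -2/(3*b)
g + z(208) = -8 - ⅔/208 = -8 - ⅔*1/208 = -8 - 1/312 = -2497/312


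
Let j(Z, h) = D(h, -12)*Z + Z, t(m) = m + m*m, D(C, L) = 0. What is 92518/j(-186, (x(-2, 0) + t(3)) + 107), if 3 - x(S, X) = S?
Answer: -46259/93 ≈ -497.41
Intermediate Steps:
x(S, X) = 3 - S
t(m) = m + m**2
j(Z, h) = Z (j(Z, h) = 0*Z + Z = 0 + Z = Z)
92518/j(-186, (x(-2, 0) + t(3)) + 107) = 92518/(-186) = 92518*(-1/186) = -46259/93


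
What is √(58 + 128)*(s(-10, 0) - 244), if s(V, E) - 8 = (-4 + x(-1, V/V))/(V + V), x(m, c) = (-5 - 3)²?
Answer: -239*√186 ≈ -3259.5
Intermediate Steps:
x(m, c) = 64 (x(m, c) = (-8)² = 64)
s(V, E) = 8 + 30/V (s(V, E) = 8 + (-4 + 64)/(V + V) = 8 + 60/((2*V)) = 8 + 60*(1/(2*V)) = 8 + 30/V)
√(58 + 128)*(s(-10, 0) - 244) = √(58 + 128)*((8 + 30/(-10)) - 244) = √186*((8 + 30*(-⅒)) - 244) = √186*((8 - 3) - 244) = √186*(5 - 244) = √186*(-239) = -239*√186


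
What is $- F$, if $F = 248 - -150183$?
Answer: $-150431$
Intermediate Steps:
$F = 150431$ ($F = 248 + 150183 = 150431$)
$- F = \left(-1\right) 150431 = -150431$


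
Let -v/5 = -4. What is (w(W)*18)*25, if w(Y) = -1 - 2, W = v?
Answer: -1350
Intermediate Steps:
v = 20 (v = -5*(-4) = 20)
W = 20
w(Y) = -3
(w(W)*18)*25 = -3*18*25 = -54*25 = -1350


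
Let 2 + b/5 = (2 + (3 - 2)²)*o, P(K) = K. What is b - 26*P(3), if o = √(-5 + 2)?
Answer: -88 + 15*I*√3 ≈ -88.0 + 25.981*I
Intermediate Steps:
o = I*√3 (o = √(-3) = I*√3 ≈ 1.732*I)
b = -10 + 15*I*√3 (b = -10 + 5*((2 + (3 - 2)²)*(I*√3)) = -10 + 5*((2 + 1²)*(I*√3)) = -10 + 5*((2 + 1)*(I*√3)) = -10 + 5*(3*(I*√3)) = -10 + 5*(3*I*√3) = -10 + 15*I*√3 ≈ -10.0 + 25.981*I)
b - 26*P(3) = (-10 + 15*I*√3) - 26*3 = (-10 + 15*I*√3) - 78 = -88 + 15*I*√3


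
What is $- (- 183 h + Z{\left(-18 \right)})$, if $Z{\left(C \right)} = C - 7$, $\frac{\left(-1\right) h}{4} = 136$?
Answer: $-99527$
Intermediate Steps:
$h = -544$ ($h = \left(-4\right) 136 = -544$)
$Z{\left(C \right)} = -7 + C$
$- (- 183 h + Z{\left(-18 \right)}) = - (\left(-183\right) \left(-544\right) - 25) = - (99552 - 25) = \left(-1\right) 99527 = -99527$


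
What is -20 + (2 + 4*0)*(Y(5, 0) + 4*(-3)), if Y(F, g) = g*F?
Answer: -44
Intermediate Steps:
Y(F, g) = F*g
-20 + (2 + 4*0)*(Y(5, 0) + 4*(-3)) = -20 + (2 + 4*0)*(5*0 + 4*(-3)) = -20 + (2 + 0)*(0 - 12) = -20 + 2*(-12) = -20 - 24 = -44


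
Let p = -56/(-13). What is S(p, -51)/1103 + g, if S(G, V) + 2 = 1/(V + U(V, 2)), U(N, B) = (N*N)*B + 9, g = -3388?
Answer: -19282744559/5691480 ≈ -3388.0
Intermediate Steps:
U(N, B) = 9 + B*N² (U(N, B) = N²*B + 9 = B*N² + 9 = 9 + B*N²)
p = 56/13 (p = -56*(-1/13) = 56/13 ≈ 4.3077)
S(G, V) = -2 + 1/(9 + V + 2*V²) (S(G, V) = -2 + 1/(V + (9 + 2*V²)) = -2 + 1/(9 + V + 2*V²))
S(p, -51)/1103 + g = ((-17 - 4*(-51)² - 2*(-51))/(9 - 51 + 2*(-51)²))/1103 - 3388 = ((-17 - 4*2601 + 102)/(9 - 51 + 2*2601))*(1/1103) - 3388 = ((-17 - 10404 + 102)/(9 - 51 + 5202))*(1/1103) - 3388 = (-10319/5160)*(1/1103) - 3388 = ((1/5160)*(-10319))*(1/1103) - 3388 = -10319/5160*1/1103 - 3388 = -10319/5691480 - 3388 = -19282744559/5691480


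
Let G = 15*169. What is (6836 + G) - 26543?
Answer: -17172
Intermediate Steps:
G = 2535
(6836 + G) - 26543 = (6836 + 2535) - 26543 = 9371 - 26543 = -17172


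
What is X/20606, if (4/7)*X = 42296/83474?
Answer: 37009/860032622 ≈ 4.3032e-5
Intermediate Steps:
X = 37009/41737 (X = 7*(42296/83474)/4 = 7*(42296*(1/83474))/4 = (7/4)*(21148/41737) = 37009/41737 ≈ 0.88672)
X/20606 = (37009/41737)/20606 = (37009/41737)*(1/20606) = 37009/860032622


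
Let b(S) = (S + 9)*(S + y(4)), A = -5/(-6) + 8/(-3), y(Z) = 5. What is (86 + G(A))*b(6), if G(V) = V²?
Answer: 176935/12 ≈ 14745.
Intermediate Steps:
A = -11/6 (A = -5*(-⅙) + 8*(-⅓) = ⅚ - 8/3 = -11/6 ≈ -1.8333)
b(S) = (5 + S)*(9 + S) (b(S) = (S + 9)*(S + 5) = (9 + S)*(5 + S) = (5 + S)*(9 + S))
(86 + G(A))*b(6) = (86 + (-11/6)²)*(45 + 6² + 14*6) = (86 + 121/36)*(45 + 36 + 84) = (3217/36)*165 = 176935/12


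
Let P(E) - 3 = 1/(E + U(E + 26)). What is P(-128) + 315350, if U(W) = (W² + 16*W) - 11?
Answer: 2722442450/8633 ≈ 3.1535e+5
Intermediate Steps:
U(W) = -11 + W² + 16*W
P(E) = 3 + 1/(405 + (26 + E)² + 17*E) (P(E) = 3 + 1/(E + (-11 + (E + 26)² + 16*(E + 26))) = 3 + 1/(E + (-11 + (26 + E)² + 16*(26 + E))) = 3 + 1/(E + (-11 + (26 + E)² + (416 + 16*E))) = 3 + 1/(E + (405 + (26 + E)² + 16*E)) = 3 + 1/(405 + (26 + E)² + 17*E))
P(-128) + 315350 = (3244 + 3*(-128)² + 207*(-128))/(1081 + (-128)² + 69*(-128)) + 315350 = (3244 + 3*16384 - 26496)/(1081 + 16384 - 8832) + 315350 = (3244 + 49152 - 26496)/8633 + 315350 = (1/8633)*25900 + 315350 = 25900/8633 + 315350 = 2722442450/8633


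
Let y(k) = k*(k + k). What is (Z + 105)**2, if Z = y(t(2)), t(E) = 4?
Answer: 18769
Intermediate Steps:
y(k) = 2*k**2 (y(k) = k*(2*k) = 2*k**2)
Z = 32 (Z = 2*4**2 = 2*16 = 32)
(Z + 105)**2 = (32 + 105)**2 = 137**2 = 18769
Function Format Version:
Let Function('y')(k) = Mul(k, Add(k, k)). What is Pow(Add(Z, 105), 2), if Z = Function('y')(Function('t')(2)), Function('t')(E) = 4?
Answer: 18769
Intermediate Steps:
Function('y')(k) = Mul(2, Pow(k, 2)) (Function('y')(k) = Mul(k, Mul(2, k)) = Mul(2, Pow(k, 2)))
Z = 32 (Z = Mul(2, Pow(4, 2)) = Mul(2, 16) = 32)
Pow(Add(Z, 105), 2) = Pow(Add(32, 105), 2) = Pow(137, 2) = 18769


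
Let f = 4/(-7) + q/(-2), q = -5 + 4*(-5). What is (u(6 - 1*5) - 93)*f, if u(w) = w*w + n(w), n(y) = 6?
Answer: -7181/7 ≈ -1025.9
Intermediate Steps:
q = -25 (q = -5 - 20 = -25)
u(w) = 6 + w**2 (u(w) = w*w + 6 = w**2 + 6 = 6 + w**2)
f = 167/14 (f = 4/(-7) - 25/(-2) = 4*(-1/7) - 25*(-1/2) = -4/7 + 25/2 = 167/14 ≈ 11.929)
(u(6 - 1*5) - 93)*f = ((6 + (6 - 1*5)**2) - 93)*(167/14) = ((6 + (6 - 5)**2) - 93)*(167/14) = ((6 + 1**2) - 93)*(167/14) = ((6 + 1) - 93)*(167/14) = (7 - 93)*(167/14) = -86*167/14 = -7181/7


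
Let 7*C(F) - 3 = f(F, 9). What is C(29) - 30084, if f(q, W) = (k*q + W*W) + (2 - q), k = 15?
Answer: -210096/7 ≈ -30014.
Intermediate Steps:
f(q, W) = 2 + W² + 14*q (f(q, W) = (15*q + W*W) + (2 - q) = (15*q + W²) + (2 - q) = (W² + 15*q) + (2 - q) = 2 + W² + 14*q)
C(F) = 86/7 + 2*F (C(F) = 3/7 + (2 + 9² + 14*F)/7 = 3/7 + (2 + 81 + 14*F)/7 = 3/7 + (83 + 14*F)/7 = 3/7 + (83/7 + 2*F) = 86/7 + 2*F)
C(29) - 30084 = (86/7 + 2*29) - 30084 = (86/7 + 58) - 30084 = 492/7 - 30084 = -210096/7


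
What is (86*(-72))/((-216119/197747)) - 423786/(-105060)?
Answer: 21455374115329/3784243690 ≈ 5669.7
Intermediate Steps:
(86*(-72))/((-216119/197747)) - 423786/(-105060) = -6192/((-216119*1/197747)) - 423786*(-1/105060) = -6192/(-216119/197747) + 70631/17510 = -6192*(-197747/216119) + 70631/17510 = 1224449424/216119 + 70631/17510 = 21455374115329/3784243690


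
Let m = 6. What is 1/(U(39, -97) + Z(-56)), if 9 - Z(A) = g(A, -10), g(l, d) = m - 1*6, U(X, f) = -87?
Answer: -1/78 ≈ -0.012821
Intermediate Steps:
g(l, d) = 0 (g(l, d) = 6 - 1*6 = 6 - 6 = 0)
Z(A) = 9 (Z(A) = 9 - 1*0 = 9 + 0 = 9)
1/(U(39, -97) + Z(-56)) = 1/(-87 + 9) = 1/(-78) = -1/78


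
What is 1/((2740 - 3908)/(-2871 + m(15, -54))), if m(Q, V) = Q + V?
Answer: 1455/584 ≈ 2.4914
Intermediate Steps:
1/((2740 - 3908)/(-2871 + m(15, -54))) = 1/((2740 - 3908)/(-2871 + (15 - 54))) = 1/(-1168/(-2871 - 39)) = 1/(-1168/(-2910)) = 1/(-1168*(-1/2910)) = 1/(584/1455) = 1455/584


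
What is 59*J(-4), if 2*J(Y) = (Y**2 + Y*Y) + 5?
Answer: 2183/2 ≈ 1091.5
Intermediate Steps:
J(Y) = 5/2 + Y**2 (J(Y) = ((Y**2 + Y*Y) + 5)/2 = ((Y**2 + Y**2) + 5)/2 = (2*Y**2 + 5)/2 = (5 + 2*Y**2)/2 = 5/2 + Y**2)
59*J(-4) = 59*(5/2 + (-4)**2) = 59*(5/2 + 16) = 59*(37/2) = 2183/2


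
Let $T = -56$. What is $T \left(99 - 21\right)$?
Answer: $-4368$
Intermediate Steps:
$T \left(99 - 21\right) = - 56 \left(99 - 21\right) = \left(-56\right) 78 = -4368$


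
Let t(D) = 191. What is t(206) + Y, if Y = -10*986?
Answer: -9669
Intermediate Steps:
Y = -9860
t(206) + Y = 191 - 9860 = -9669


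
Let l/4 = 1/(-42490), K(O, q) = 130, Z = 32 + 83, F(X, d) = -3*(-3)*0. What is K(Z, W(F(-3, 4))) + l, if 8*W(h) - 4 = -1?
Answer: 2761848/21245 ≈ 130.00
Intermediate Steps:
F(X, d) = 0 (F(X, d) = 9*0 = 0)
W(h) = 3/8 (W(h) = ½ + (⅛)*(-1) = ½ - ⅛ = 3/8)
Z = 115
l = -2/21245 (l = 4/(-42490) = 4*(-1/42490) = -2/21245 ≈ -9.4140e-5)
K(Z, W(F(-3, 4))) + l = 130 - 2/21245 = 2761848/21245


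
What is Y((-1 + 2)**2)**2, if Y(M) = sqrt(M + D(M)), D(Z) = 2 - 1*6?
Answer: -3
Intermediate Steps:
D(Z) = -4 (D(Z) = 2 - 6 = -4)
Y(M) = sqrt(-4 + M) (Y(M) = sqrt(M - 4) = sqrt(-4 + M))
Y((-1 + 2)**2)**2 = (sqrt(-4 + (-1 + 2)**2))**2 = (sqrt(-4 + 1**2))**2 = (sqrt(-4 + 1))**2 = (sqrt(-3))**2 = (I*sqrt(3))**2 = -3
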